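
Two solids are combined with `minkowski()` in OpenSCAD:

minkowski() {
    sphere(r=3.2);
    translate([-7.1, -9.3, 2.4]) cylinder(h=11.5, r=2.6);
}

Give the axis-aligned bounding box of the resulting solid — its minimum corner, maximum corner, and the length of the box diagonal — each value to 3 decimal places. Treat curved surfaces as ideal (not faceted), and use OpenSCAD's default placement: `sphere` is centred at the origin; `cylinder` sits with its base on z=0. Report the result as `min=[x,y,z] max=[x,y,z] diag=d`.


min=[-12.900,-15.100,-0.800] max=[-1.300,-3.500,17.100] diag=24.280

A = translate([-7.1, -9.3, 2.4]) cylinder(h=11.5, r=2.6) → bbox [-9.7,-11.9,2.4] .. [-4.5,-6.7,13.9]
B = sphere(r=3.2) → bbox [-3.2,-3.2,-3.2] .. [3.2,3.2,3.2]
lo = A.lo+B.lo = [-9.7-3.2, -11.9-3.2, 2.4-3.2] = [-12.900,-15.100,-0.800]
hi = A.hi+B.hi = [-4.5+3.2, -6.7+3.2, 13.9+3.2] = [-1.300,-3.500,17.100]
diag = √(11.6²+11.6²+17.9²) = √589.53 = 24.280


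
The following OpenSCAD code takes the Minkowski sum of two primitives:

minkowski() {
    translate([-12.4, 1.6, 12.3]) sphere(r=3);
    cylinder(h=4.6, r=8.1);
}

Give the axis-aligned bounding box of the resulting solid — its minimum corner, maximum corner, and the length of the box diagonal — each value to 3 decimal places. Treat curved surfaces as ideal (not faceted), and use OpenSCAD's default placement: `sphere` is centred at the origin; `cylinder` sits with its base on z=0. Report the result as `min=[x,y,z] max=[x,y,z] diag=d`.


A = translate([-12.4, 1.6, 12.3]) sphere(r=3) → bbox [-15.4,-1.4,9.3] .. [-9.4,4.6,15.3]
B = cylinder(h=4.6, r=8.1) → bbox [-8.1,-8.1,0] .. [8.1,8.1,4.6]
lo = A.lo+B.lo = [-15.4-8.1, -1.4-8.1, 9.3+0] = [-23.500,-9.500,9.300]
hi = A.hi+B.hi = [-9.4+8.1, 4.6+8.1, 15.3+4.6] = [-1.300,12.700,19.900]
diag = √(22.2²+22.2²+10.6²) = √1098.04 = 33.137

min=[-23.500,-9.500,9.300] max=[-1.300,12.700,19.900] diag=33.137


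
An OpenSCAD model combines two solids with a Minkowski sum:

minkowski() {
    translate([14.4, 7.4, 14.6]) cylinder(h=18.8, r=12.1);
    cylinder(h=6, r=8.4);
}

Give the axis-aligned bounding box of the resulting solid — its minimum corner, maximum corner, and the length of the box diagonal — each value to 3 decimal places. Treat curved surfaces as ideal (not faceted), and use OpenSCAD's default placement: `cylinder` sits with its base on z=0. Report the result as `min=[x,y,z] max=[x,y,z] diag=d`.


min=[-6.100,-13.100,14.600] max=[34.900,27.900,39.400] diag=63.064

A = translate([14.4, 7.4, 14.6]) cylinder(h=18.8, r=12.1) → bbox [2.3,-4.7,14.6] .. [26.5,19.5,33.4]
B = cylinder(h=6, r=8.4) → bbox [-8.4,-8.4,0] .. [8.4,8.4,6]
lo = A.lo+B.lo = [2.3-8.4, -4.7-8.4, 14.6+0] = [-6.100,-13.100,14.600]
hi = A.hi+B.hi = [26.5+8.4, 19.5+8.4, 33.4+6] = [34.900,27.900,39.400]
diag = √(41²+41²+24.8²) = √3977.04 = 63.064


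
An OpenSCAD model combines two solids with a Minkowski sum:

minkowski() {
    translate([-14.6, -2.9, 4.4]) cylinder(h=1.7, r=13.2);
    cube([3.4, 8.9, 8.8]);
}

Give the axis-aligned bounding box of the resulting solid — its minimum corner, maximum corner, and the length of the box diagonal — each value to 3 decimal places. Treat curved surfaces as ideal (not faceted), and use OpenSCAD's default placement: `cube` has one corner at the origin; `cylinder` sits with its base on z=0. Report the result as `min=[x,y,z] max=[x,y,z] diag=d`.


A = translate([-14.6, -2.9, 4.4]) cylinder(h=1.7, r=13.2) → bbox [-27.8,-16.1,4.4] .. [-1.4,10.3,6.1]
B = cube([3.4, 8.9, 8.8]) → bbox [0,0,0] .. [3.4,8.9,8.8]
lo = A.lo+B.lo = [-27.8+0, -16.1+0, 4.4+0] = [-27.800,-16.100,4.400]
hi = A.hi+B.hi = [-1.4+3.4, 10.3+8.9, 6.1+8.8] = [2.000,19.200,14.900]
diag = √(29.8²+35.3²+10.5²) = √2244.38 = 47.375

min=[-27.800,-16.100,4.400] max=[2.000,19.200,14.900] diag=47.375


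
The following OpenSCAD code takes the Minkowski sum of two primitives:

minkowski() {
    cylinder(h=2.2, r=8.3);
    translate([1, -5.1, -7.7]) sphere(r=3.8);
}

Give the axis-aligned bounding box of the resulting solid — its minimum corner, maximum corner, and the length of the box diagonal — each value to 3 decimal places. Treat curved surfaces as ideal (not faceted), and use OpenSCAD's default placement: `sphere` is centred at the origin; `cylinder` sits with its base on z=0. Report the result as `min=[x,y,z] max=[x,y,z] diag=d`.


A = translate([1, -5.1, -7.7]) sphere(r=3.8) → bbox [-2.8,-8.9,-11.5] .. [4.8,-1.3,-3.9]
B = cylinder(h=2.2, r=8.3) → bbox [-8.3,-8.3,0] .. [8.3,8.3,2.2]
lo = A.lo+B.lo = [-2.8-8.3, -8.9-8.3, -11.5+0] = [-11.100,-17.200,-11.500]
hi = A.hi+B.hi = [4.8+8.3, -1.3+8.3, -3.9+2.2] = [13.100,7.000,-1.700]
diag = √(24.2²+24.2²+9.8²) = √1267.32 = 35.599

min=[-11.100,-17.200,-11.500] max=[13.100,7.000,-1.700] diag=35.599


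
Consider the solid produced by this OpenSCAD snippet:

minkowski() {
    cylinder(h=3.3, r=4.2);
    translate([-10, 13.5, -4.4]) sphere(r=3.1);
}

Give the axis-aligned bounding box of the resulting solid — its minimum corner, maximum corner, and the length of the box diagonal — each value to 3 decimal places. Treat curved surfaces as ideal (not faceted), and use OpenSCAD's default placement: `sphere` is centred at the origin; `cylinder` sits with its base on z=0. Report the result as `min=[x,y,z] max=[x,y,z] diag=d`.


A = translate([-10, 13.5, -4.4]) sphere(r=3.1) → bbox [-13.1,10.4,-7.5] .. [-6.9,16.6,-1.3]
B = cylinder(h=3.3, r=4.2) → bbox [-4.2,-4.2,0] .. [4.2,4.2,3.3]
lo = A.lo+B.lo = [-13.1-4.2, 10.4-4.2, -7.5+0] = [-17.300,6.200,-7.500]
hi = A.hi+B.hi = [-6.9+4.2, 16.6+4.2, -1.3+3.3] = [-2.700,20.800,2.000]
diag = √(14.6²+14.6²+9.5²) = √516.57 = 22.728

min=[-17.300,6.200,-7.500] max=[-2.700,20.800,2.000] diag=22.728


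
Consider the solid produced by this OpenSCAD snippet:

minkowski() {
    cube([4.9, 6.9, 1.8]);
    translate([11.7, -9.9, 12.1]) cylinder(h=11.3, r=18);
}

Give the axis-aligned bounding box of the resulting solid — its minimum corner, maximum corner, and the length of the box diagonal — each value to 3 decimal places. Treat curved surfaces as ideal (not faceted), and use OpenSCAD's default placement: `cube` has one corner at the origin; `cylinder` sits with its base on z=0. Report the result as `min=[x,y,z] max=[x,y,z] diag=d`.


min=[-6.300,-27.900,12.100] max=[34.600,15.000,25.200] diag=60.703

A = translate([11.7, -9.9, 12.1]) cylinder(h=11.3, r=18) → bbox [-6.3,-27.9,12.1] .. [29.7,8.1,23.4]
B = cube([4.9, 6.9, 1.8]) → bbox [0,0,0] .. [4.9,6.9,1.8]
lo = A.lo+B.lo = [-6.3+0, -27.9+0, 12.1+0] = [-6.300,-27.900,12.100]
hi = A.hi+B.hi = [29.7+4.9, 8.1+6.9, 23.4+1.8] = [34.600,15.000,25.200]
diag = √(40.9²+42.9²+13.1²) = √3684.83 = 60.703


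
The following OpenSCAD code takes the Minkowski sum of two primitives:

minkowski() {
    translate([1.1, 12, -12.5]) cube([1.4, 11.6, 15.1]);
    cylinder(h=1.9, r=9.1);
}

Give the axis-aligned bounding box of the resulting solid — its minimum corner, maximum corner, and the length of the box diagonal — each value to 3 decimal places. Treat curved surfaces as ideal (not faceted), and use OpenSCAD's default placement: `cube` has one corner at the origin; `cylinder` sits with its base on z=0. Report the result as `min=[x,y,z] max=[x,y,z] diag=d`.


min=[-8.000,2.900,-12.500] max=[11.600,32.700,4.500] diag=39.512

A = translate([1.1, 12, -12.5]) cube([1.4, 11.6, 15.1]) → bbox [1.1,12,-12.5] .. [2.5,23.6,2.6]
B = cylinder(h=1.9, r=9.1) → bbox [-9.1,-9.1,0] .. [9.1,9.1,1.9]
lo = A.lo+B.lo = [1.1-9.1, 12-9.1, -12.5+0] = [-8.000,2.900,-12.500]
hi = A.hi+B.hi = [2.5+9.1, 23.6+9.1, 2.6+1.9] = [11.600,32.700,4.500]
diag = √(19.6²+29.8²+17²) = √1561.2 = 39.512


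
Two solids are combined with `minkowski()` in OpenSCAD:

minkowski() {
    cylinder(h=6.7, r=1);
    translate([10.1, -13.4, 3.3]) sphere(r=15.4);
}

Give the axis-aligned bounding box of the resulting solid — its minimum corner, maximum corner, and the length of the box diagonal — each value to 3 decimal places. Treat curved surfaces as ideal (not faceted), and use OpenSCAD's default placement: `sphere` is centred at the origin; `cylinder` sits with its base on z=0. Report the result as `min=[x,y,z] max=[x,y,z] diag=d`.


min=[-6.300,-29.800,-12.100] max=[26.500,3.000,25.400] diag=59.648

A = translate([10.1, -13.4, 3.3]) sphere(r=15.4) → bbox [-5.3,-28.8,-12.1] .. [25.5,2,18.7]
B = cylinder(h=6.7, r=1) → bbox [-1,-1,0] .. [1,1,6.7]
lo = A.lo+B.lo = [-5.3-1, -28.8-1, -12.1+0] = [-6.300,-29.800,-12.100]
hi = A.hi+B.hi = [25.5+1, 2+1, 18.7+6.7] = [26.500,3.000,25.400]
diag = √(32.8²+32.8²+37.5²) = √3557.93 = 59.648


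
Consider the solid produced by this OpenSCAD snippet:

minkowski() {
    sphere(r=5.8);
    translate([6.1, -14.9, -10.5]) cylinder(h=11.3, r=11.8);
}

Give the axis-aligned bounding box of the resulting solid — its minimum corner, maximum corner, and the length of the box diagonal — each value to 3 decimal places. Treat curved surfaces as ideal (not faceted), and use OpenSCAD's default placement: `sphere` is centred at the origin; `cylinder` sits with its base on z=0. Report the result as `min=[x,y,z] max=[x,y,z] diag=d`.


min=[-11.500,-32.500,-16.300] max=[23.700,2.700,6.600] diag=54.795

A = translate([6.1, -14.9, -10.5]) cylinder(h=11.3, r=11.8) → bbox [-5.7,-26.7,-10.5] .. [17.9,-3.1,0.8]
B = sphere(r=5.8) → bbox [-5.8,-5.8,-5.8] .. [5.8,5.8,5.8]
lo = A.lo+B.lo = [-5.7-5.8, -26.7-5.8, -10.5-5.8] = [-11.500,-32.500,-16.300]
hi = A.hi+B.hi = [17.9+5.8, -3.1+5.8, 0.8+5.8] = [23.700,2.700,6.600]
diag = √(35.2²+35.2²+22.9²) = √3002.49 = 54.795


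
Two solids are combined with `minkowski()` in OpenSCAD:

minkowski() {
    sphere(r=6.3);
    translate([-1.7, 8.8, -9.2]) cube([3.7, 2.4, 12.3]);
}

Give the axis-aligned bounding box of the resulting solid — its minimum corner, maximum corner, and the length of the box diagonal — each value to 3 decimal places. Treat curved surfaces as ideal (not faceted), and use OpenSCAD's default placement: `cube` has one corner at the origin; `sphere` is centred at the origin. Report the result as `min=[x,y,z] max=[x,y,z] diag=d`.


A = translate([-1.7, 8.8, -9.2]) cube([3.7, 2.4, 12.3]) → bbox [-1.7,8.8,-9.2] .. [2,11.2,3.1]
B = sphere(r=6.3) → bbox [-6.3,-6.3,-6.3] .. [6.3,6.3,6.3]
lo = A.lo+B.lo = [-1.7-6.3, 8.8-6.3, -9.2-6.3] = [-8.000,2.500,-15.500]
hi = A.hi+B.hi = [2+6.3, 11.2+6.3, 3.1+6.3] = [8.300,17.500,9.400]
diag = √(16.3²+15²+24.9²) = √1110.7 = 33.327

min=[-8.000,2.500,-15.500] max=[8.300,17.500,9.400] diag=33.327


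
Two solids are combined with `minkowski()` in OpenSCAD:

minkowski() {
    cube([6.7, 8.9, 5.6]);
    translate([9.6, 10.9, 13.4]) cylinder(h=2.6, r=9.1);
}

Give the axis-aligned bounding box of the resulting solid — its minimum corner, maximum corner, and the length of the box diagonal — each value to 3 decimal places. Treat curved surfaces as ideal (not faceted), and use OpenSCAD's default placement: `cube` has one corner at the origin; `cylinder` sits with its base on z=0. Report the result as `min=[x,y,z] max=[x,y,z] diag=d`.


min=[0.500,1.800,13.400] max=[25.400,28.900,21.600] diag=37.705

A = translate([9.6, 10.9, 13.4]) cylinder(h=2.6, r=9.1) → bbox [0.5,1.8,13.4] .. [18.7,20,16]
B = cube([6.7, 8.9, 5.6]) → bbox [0,0,0] .. [6.7,8.9,5.6]
lo = A.lo+B.lo = [0.5+0, 1.8+0, 13.4+0] = [0.500,1.800,13.400]
hi = A.hi+B.hi = [18.7+6.7, 20+8.9, 16+5.6] = [25.400,28.900,21.600]
diag = √(24.9²+27.1²+8.2²) = √1421.66 = 37.705


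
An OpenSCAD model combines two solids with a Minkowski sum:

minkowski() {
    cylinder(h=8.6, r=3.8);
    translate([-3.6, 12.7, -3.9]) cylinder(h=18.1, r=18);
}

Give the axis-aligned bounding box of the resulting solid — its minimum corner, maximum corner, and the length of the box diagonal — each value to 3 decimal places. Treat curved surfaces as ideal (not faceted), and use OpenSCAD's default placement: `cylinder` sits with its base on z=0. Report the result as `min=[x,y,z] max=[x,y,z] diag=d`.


A = translate([-3.6, 12.7, -3.9]) cylinder(h=18.1, r=18) → bbox [-21.6,-5.3,-3.9] .. [14.4,30.7,14.2]
B = cylinder(h=8.6, r=3.8) → bbox [-3.8,-3.8,0] .. [3.8,3.8,8.6]
lo = A.lo+B.lo = [-21.6-3.8, -5.3-3.8, -3.9+0] = [-25.400,-9.100,-3.900]
hi = A.hi+B.hi = [14.4+3.8, 30.7+3.8, 14.2+8.6] = [18.200,34.500,22.800]
diag = √(43.6²+43.6²+26.7²) = √4514.81 = 67.192

min=[-25.400,-9.100,-3.900] max=[18.200,34.500,22.800] diag=67.192


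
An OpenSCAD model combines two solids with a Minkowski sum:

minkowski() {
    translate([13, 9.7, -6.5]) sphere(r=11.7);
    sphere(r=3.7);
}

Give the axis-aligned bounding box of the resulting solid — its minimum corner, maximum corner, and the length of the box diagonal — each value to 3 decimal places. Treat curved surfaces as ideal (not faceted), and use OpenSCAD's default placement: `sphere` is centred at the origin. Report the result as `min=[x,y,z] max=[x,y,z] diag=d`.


min=[-2.400,-5.700,-21.900] max=[28.400,25.100,8.900] diag=53.347

A = translate([13, 9.7, -6.5]) sphere(r=11.7) → bbox [1.3,-2,-18.2] .. [24.7,21.4,5.2]
B = sphere(r=3.7) → bbox [-3.7,-3.7,-3.7] .. [3.7,3.7,3.7]
lo = A.lo+B.lo = [1.3-3.7, -2-3.7, -18.2-3.7] = [-2.400,-5.700,-21.900]
hi = A.hi+B.hi = [24.7+3.7, 21.4+3.7, 5.2+3.7] = [28.400,25.100,8.900]
diag = √(30.8²+30.8²+30.8²) = √2845.92 = 53.347


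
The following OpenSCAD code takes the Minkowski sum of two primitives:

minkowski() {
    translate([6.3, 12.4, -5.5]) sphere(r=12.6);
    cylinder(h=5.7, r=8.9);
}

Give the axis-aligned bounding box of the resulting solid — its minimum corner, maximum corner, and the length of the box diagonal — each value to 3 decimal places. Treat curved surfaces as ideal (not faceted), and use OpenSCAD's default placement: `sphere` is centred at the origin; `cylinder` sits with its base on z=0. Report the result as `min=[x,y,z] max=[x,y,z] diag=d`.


min=[-15.200,-9.100,-18.100] max=[27.800,33.900,12.800] diag=68.212

A = translate([6.3, 12.4, -5.5]) sphere(r=12.6) → bbox [-6.3,-0.2,-18.1] .. [18.9,25,7.1]
B = cylinder(h=5.7, r=8.9) → bbox [-8.9,-8.9,0] .. [8.9,8.9,5.7]
lo = A.lo+B.lo = [-6.3-8.9, -0.2-8.9, -18.1+0] = [-15.200,-9.100,-18.100]
hi = A.hi+B.hi = [18.9+8.9, 25+8.9, 7.1+5.7] = [27.800,33.900,12.800]
diag = √(43²+43²+30.9²) = √4652.81 = 68.212


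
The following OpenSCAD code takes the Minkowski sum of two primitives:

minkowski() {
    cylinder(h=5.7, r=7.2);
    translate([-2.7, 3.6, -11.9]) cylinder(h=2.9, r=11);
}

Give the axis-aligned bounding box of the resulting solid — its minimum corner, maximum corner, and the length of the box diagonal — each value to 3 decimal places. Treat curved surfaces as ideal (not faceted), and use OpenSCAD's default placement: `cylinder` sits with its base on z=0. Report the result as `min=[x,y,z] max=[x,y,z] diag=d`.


min=[-20.900,-14.600,-11.900] max=[15.500,21.800,-3.300] diag=52.191

A = translate([-2.7, 3.6, -11.9]) cylinder(h=2.9, r=11) → bbox [-13.7,-7.4,-11.9] .. [8.3,14.6,-9]
B = cylinder(h=5.7, r=7.2) → bbox [-7.2,-7.2,0] .. [7.2,7.2,5.7]
lo = A.lo+B.lo = [-13.7-7.2, -7.4-7.2, -11.9+0] = [-20.900,-14.600,-11.900]
hi = A.hi+B.hi = [8.3+7.2, 14.6+7.2, -9+5.7] = [15.500,21.800,-3.300]
diag = √(36.4²+36.4²+8.6²) = √2723.88 = 52.191


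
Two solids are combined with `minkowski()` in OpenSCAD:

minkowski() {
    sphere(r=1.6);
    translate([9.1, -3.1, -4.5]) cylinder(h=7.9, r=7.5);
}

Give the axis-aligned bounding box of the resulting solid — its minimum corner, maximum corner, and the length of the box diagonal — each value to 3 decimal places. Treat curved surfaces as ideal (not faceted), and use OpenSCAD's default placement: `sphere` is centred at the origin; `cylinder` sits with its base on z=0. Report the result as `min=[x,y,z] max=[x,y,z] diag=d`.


A = translate([9.1, -3.1, -4.5]) cylinder(h=7.9, r=7.5) → bbox [1.6,-10.6,-4.5] .. [16.6,4.4,3.4]
B = sphere(r=1.6) → bbox [-1.6,-1.6,-1.6] .. [1.6,1.6,1.6]
lo = A.lo+B.lo = [1.6-1.6, -10.6-1.6, -4.5-1.6] = [0.000,-12.200,-6.100]
hi = A.hi+B.hi = [16.6+1.6, 4.4+1.6, 3.4+1.6] = [18.200,6.000,5.000]
diag = √(18.2²+18.2²+11.1²) = √785.69 = 28.030

min=[0.000,-12.200,-6.100] max=[18.200,6.000,5.000] diag=28.030


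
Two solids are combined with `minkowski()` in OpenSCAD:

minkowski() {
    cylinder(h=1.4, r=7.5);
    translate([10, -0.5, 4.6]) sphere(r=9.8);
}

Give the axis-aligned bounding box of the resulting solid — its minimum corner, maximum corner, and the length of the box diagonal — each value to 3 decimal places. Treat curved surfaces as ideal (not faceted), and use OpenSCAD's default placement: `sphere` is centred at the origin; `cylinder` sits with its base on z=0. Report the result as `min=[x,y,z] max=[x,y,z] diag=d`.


A = translate([10, -0.5, 4.6]) sphere(r=9.8) → bbox [0.2,-10.3,-5.2] .. [19.8,9.3,14.4]
B = cylinder(h=1.4, r=7.5) → bbox [-7.5,-7.5,0] .. [7.5,7.5,1.4]
lo = A.lo+B.lo = [0.2-7.5, -10.3-7.5, -5.2+0] = [-7.300,-17.800,-5.200]
hi = A.hi+B.hi = [19.8+7.5, 9.3+7.5, 14.4+1.4] = [27.300,16.800,15.800]
diag = √(34.6²+34.6²+21²) = √2835.32 = 53.248

min=[-7.300,-17.800,-5.200] max=[27.300,16.800,15.800] diag=53.248


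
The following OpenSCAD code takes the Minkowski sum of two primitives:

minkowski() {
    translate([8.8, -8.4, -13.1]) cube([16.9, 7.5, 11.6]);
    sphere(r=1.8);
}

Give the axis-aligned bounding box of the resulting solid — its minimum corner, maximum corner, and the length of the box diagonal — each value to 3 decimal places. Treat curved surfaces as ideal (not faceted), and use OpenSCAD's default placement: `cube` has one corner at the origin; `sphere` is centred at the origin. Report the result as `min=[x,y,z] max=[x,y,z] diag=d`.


A = translate([8.8, -8.4, -13.1]) cube([16.9, 7.5, 11.6]) → bbox [8.8,-8.4,-13.1] .. [25.7,-0.9,-1.5]
B = sphere(r=1.8) → bbox [-1.8,-1.8,-1.8] .. [1.8,1.8,1.8]
lo = A.lo+B.lo = [8.8-1.8, -8.4-1.8, -13.1-1.8] = [7.000,-10.200,-14.900]
hi = A.hi+B.hi = [25.7+1.8, -0.9+1.8, -1.5+1.8] = [27.500,0.900,0.300]
diag = √(20.5²+11.1²+15.2²) = √774.5 = 27.830

min=[7.000,-10.200,-14.900] max=[27.500,0.900,0.300] diag=27.830


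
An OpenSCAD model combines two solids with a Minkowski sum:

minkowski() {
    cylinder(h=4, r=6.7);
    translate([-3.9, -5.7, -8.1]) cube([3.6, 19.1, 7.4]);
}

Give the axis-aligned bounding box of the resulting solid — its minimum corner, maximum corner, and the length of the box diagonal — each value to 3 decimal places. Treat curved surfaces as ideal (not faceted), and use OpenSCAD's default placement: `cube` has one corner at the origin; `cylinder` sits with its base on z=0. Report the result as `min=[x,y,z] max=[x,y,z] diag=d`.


min=[-10.600,-12.400,-8.100] max=[6.400,20.100,3.300] diag=38.408

A = translate([-3.9, -5.7, -8.1]) cube([3.6, 19.1, 7.4]) → bbox [-3.9,-5.7,-8.1] .. [-0.3,13.4,-0.7]
B = cylinder(h=4, r=6.7) → bbox [-6.7,-6.7,0] .. [6.7,6.7,4]
lo = A.lo+B.lo = [-3.9-6.7, -5.7-6.7, -8.1+0] = [-10.600,-12.400,-8.100]
hi = A.hi+B.hi = [-0.3+6.7, 13.4+6.7, -0.7+4] = [6.400,20.100,3.300]
diag = √(17²+32.5²+11.4²) = √1475.21 = 38.408


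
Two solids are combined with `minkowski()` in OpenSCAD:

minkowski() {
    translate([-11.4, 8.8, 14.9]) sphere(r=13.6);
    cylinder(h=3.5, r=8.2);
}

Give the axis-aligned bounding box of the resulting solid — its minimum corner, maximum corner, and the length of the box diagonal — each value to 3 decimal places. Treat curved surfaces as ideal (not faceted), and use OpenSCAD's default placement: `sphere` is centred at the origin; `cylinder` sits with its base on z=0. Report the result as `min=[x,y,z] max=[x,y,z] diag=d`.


min=[-33.200,-13.000,1.300] max=[10.400,30.600,32.000] diag=68.880

A = translate([-11.4, 8.8, 14.9]) sphere(r=13.6) → bbox [-25,-4.8,1.3] .. [2.2,22.4,28.5]
B = cylinder(h=3.5, r=8.2) → bbox [-8.2,-8.2,0] .. [8.2,8.2,3.5]
lo = A.lo+B.lo = [-25-8.2, -4.8-8.2, 1.3+0] = [-33.200,-13.000,1.300]
hi = A.hi+B.hi = [2.2+8.2, 22.4+8.2, 28.5+3.5] = [10.400,30.600,32.000]
diag = √(43.6²+43.6²+30.7²) = √4744.41 = 68.880


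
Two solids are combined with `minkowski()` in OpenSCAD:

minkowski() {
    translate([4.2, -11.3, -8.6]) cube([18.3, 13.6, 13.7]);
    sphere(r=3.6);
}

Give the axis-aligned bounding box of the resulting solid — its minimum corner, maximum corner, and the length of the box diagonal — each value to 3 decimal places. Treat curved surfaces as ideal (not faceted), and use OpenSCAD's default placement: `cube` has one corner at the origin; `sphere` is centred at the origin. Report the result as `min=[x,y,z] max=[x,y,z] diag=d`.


A = translate([4.2, -11.3, -8.6]) cube([18.3, 13.6, 13.7]) → bbox [4.2,-11.3,-8.6] .. [22.5,2.3,5.1]
B = sphere(r=3.6) → bbox [-3.6,-3.6,-3.6] .. [3.6,3.6,3.6]
lo = A.lo+B.lo = [4.2-3.6, -11.3-3.6, -8.6-3.6] = [0.600,-14.900,-12.200]
hi = A.hi+B.hi = [22.5+3.6, 2.3+3.6, 5.1+3.6] = [26.100,5.900,8.700]
diag = √(25.5²+20.8²+20.9²) = √1519.7 = 38.983

min=[0.600,-14.900,-12.200] max=[26.100,5.900,8.700] diag=38.983


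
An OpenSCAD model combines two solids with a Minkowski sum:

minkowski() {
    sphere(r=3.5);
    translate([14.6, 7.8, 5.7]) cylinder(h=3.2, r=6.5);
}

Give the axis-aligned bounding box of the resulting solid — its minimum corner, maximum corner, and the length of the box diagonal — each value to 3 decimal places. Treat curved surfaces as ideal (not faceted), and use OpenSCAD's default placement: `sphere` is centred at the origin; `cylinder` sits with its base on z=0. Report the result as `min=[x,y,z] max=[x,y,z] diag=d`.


A = translate([14.6, 7.8, 5.7]) cylinder(h=3.2, r=6.5) → bbox [8.1,1.3,5.7] .. [21.1,14.3,8.9]
B = sphere(r=3.5) → bbox [-3.5,-3.5,-3.5] .. [3.5,3.5,3.5]
lo = A.lo+B.lo = [8.1-3.5, 1.3-3.5, 5.7-3.5] = [4.600,-2.200,2.200]
hi = A.hi+B.hi = [21.1+3.5, 14.3+3.5, 8.9+3.5] = [24.600,17.800,12.400]
diag = √(20²+20²+10.2²) = √904.04 = 30.067

min=[4.600,-2.200,2.200] max=[24.600,17.800,12.400] diag=30.067


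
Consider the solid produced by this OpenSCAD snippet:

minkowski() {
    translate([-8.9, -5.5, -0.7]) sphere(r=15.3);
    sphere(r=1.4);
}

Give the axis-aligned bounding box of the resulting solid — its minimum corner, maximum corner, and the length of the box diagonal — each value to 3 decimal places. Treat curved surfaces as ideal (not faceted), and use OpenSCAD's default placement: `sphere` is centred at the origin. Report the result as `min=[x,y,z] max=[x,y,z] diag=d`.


A = translate([-8.9, -5.5, -0.7]) sphere(r=15.3) → bbox [-24.2,-20.8,-16] .. [6.4,9.8,14.6]
B = sphere(r=1.4) → bbox [-1.4,-1.4,-1.4] .. [1.4,1.4,1.4]
lo = A.lo+B.lo = [-24.2-1.4, -20.8-1.4, -16-1.4] = [-25.600,-22.200,-17.400]
hi = A.hi+B.hi = [6.4+1.4, 9.8+1.4, 14.6+1.4] = [7.800,11.200,16.000]
diag = √(33.4²+33.4²+33.4²) = √3346.68 = 57.850

min=[-25.600,-22.200,-17.400] max=[7.800,11.200,16.000] diag=57.850


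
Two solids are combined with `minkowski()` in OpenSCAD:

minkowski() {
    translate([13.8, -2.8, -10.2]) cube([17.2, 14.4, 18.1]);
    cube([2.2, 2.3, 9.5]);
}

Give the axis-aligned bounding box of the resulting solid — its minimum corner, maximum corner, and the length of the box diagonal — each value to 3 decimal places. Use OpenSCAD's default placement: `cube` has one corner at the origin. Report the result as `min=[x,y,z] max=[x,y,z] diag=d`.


min=[13.800,-2.800,-10.200] max=[33.200,13.900,17.400] diag=37.643

A = translate([13.8, -2.8, -10.2]) cube([17.2, 14.4, 18.1]) → bbox [13.8,-2.8,-10.2] .. [31,11.6,7.9]
B = cube([2.2, 2.3, 9.5]) → bbox [0,0,0] .. [2.2,2.3,9.5]
lo = A.lo+B.lo = [13.8+0, -2.8+0, -10.2+0] = [13.800,-2.800,-10.200]
hi = A.hi+B.hi = [31+2.2, 11.6+2.3, 7.9+9.5] = [33.200,13.900,17.400]
diag = √(19.4²+16.7²+27.6²) = √1417.01 = 37.643


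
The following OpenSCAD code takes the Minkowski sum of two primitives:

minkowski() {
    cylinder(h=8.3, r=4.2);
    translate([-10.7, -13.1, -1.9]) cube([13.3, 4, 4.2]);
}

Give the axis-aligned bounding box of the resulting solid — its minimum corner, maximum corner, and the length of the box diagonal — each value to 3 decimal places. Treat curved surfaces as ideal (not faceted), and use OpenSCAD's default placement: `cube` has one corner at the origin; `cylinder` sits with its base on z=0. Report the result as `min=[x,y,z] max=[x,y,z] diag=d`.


min=[-14.900,-17.300,-1.900] max=[6.800,-4.900,10.600] diag=27.945

A = translate([-10.7, -13.1, -1.9]) cube([13.3, 4, 4.2]) → bbox [-10.7,-13.1,-1.9] .. [2.6,-9.1,2.3]
B = cylinder(h=8.3, r=4.2) → bbox [-4.2,-4.2,0] .. [4.2,4.2,8.3]
lo = A.lo+B.lo = [-10.7-4.2, -13.1-4.2, -1.9+0] = [-14.900,-17.300,-1.900]
hi = A.hi+B.hi = [2.6+4.2, -9.1+4.2, 2.3+8.3] = [6.800,-4.900,10.600]
diag = √(21.7²+12.4²+12.5²) = √780.9 = 27.945


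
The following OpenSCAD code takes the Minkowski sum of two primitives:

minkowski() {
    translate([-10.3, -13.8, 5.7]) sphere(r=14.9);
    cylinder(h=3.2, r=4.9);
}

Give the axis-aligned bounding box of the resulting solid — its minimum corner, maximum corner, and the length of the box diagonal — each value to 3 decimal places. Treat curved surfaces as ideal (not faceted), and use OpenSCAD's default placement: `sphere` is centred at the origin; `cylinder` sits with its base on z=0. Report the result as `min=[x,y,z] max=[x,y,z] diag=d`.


A = translate([-10.3, -13.8, 5.7]) sphere(r=14.9) → bbox [-25.2,-28.7,-9.2] .. [4.6,1.1,20.6]
B = cylinder(h=3.2, r=4.9) → bbox [-4.9,-4.9,0] .. [4.9,4.9,3.2]
lo = A.lo+B.lo = [-25.2-4.9, -28.7-4.9, -9.2+0] = [-30.100,-33.600,-9.200]
hi = A.hi+B.hi = [4.6+4.9, 1.1+4.9, 20.6+3.2] = [9.500,6.000,23.800]
diag = √(39.6²+39.6²+33²) = √4225.32 = 65.002

min=[-30.100,-33.600,-9.200] max=[9.500,6.000,23.800] diag=65.002


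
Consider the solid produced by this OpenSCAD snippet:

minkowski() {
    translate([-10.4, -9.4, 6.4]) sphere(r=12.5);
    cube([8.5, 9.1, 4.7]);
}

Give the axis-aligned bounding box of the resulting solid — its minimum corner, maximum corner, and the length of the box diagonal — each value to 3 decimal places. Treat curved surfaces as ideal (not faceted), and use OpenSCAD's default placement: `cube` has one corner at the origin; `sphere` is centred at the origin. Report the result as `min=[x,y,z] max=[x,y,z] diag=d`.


A = translate([-10.4, -9.4, 6.4]) sphere(r=12.5) → bbox [-22.9,-21.9,-6.1] .. [2.1,3.1,18.9]
B = cube([8.5, 9.1, 4.7]) → bbox [0,0,0] .. [8.5,9.1,4.7]
lo = A.lo+B.lo = [-22.9+0, -21.9+0, -6.1+0] = [-22.900,-21.900,-6.100]
hi = A.hi+B.hi = [2.1+8.5, 3.1+9.1, 18.9+4.7] = [10.600,12.200,23.600]
diag = √(33.5²+34.1²+29.7²) = √3167.15 = 56.277

min=[-22.900,-21.900,-6.100] max=[10.600,12.200,23.600] diag=56.277


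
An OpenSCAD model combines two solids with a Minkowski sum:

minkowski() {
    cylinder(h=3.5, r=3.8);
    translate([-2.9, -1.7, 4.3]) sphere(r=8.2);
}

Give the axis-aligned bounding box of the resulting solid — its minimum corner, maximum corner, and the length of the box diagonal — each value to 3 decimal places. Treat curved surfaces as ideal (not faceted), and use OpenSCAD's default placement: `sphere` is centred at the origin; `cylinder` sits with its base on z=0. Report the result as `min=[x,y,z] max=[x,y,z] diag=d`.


A = translate([-2.9, -1.7, 4.3]) sphere(r=8.2) → bbox [-11.1,-9.9,-3.9] .. [5.3,6.5,12.5]
B = cylinder(h=3.5, r=3.8) → bbox [-3.8,-3.8,0] .. [3.8,3.8,3.5]
lo = A.lo+B.lo = [-11.1-3.8, -9.9-3.8, -3.9+0] = [-14.900,-13.700,-3.900]
hi = A.hi+B.hi = [5.3+3.8, 6.5+3.8, 12.5+3.5] = [9.100,10.300,16.000]
diag = √(24²+24²+19.9²) = √1548.01 = 39.345

min=[-14.900,-13.700,-3.900] max=[9.100,10.300,16.000] diag=39.345


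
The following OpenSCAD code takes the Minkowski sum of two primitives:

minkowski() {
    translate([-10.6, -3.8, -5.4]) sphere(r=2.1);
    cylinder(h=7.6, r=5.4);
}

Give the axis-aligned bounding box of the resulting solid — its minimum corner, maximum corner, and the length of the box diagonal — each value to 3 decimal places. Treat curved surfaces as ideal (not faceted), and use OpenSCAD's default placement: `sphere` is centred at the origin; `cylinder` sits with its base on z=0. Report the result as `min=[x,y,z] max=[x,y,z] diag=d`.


min=[-18.100,-11.300,-7.500] max=[-3.100,3.700,4.300] diag=24.274

A = translate([-10.6, -3.8, -5.4]) sphere(r=2.1) → bbox [-12.7,-5.9,-7.5] .. [-8.5,-1.7,-3.3]
B = cylinder(h=7.6, r=5.4) → bbox [-5.4,-5.4,0] .. [5.4,5.4,7.6]
lo = A.lo+B.lo = [-12.7-5.4, -5.9-5.4, -7.5+0] = [-18.100,-11.300,-7.500]
hi = A.hi+B.hi = [-8.5+5.4, -1.7+5.4, -3.3+7.6] = [-3.100,3.700,4.300]
diag = √(15²+15²+11.8²) = √589.24 = 24.274


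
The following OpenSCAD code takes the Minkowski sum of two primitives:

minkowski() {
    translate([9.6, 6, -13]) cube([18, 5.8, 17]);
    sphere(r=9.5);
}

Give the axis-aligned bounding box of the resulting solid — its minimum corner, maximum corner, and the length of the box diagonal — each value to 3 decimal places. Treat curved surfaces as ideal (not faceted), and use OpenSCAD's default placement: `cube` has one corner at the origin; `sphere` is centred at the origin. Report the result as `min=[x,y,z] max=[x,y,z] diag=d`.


min=[0.100,-3.500,-22.500] max=[37.100,21.300,13.500] diag=57.272

A = translate([9.6, 6, -13]) cube([18, 5.8, 17]) → bbox [9.6,6,-13] .. [27.6,11.8,4]
B = sphere(r=9.5) → bbox [-9.5,-9.5,-9.5] .. [9.5,9.5,9.5]
lo = A.lo+B.lo = [9.6-9.5, 6-9.5, -13-9.5] = [0.100,-3.500,-22.500]
hi = A.hi+B.hi = [27.6+9.5, 11.8+9.5, 4+9.5] = [37.100,21.300,13.500]
diag = √(37²+24.8²+36²) = √3280.04 = 57.272


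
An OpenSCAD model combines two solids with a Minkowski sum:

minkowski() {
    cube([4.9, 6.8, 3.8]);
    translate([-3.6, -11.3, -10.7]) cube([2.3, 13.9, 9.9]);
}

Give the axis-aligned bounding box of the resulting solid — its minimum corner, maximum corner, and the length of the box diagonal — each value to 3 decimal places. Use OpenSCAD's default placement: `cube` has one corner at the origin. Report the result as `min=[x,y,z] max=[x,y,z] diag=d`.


A = translate([-3.6, -11.3, -10.7]) cube([2.3, 13.9, 9.9]) → bbox [-3.6,-11.3,-10.7] .. [-1.3,2.6,-0.8]
B = cube([4.9, 6.8, 3.8]) → bbox [0,0,0] .. [4.9,6.8,3.8]
lo = A.lo+B.lo = [-3.6+0, -11.3+0, -10.7+0] = [-3.600,-11.300,-10.700]
hi = A.hi+B.hi = [-1.3+4.9, 2.6+6.8, -0.8+3.8] = [3.600,9.400,3.000]
diag = √(7.2²+20.7²+13.7²) = √668.02 = 25.846

min=[-3.600,-11.300,-10.700] max=[3.600,9.400,3.000] diag=25.846


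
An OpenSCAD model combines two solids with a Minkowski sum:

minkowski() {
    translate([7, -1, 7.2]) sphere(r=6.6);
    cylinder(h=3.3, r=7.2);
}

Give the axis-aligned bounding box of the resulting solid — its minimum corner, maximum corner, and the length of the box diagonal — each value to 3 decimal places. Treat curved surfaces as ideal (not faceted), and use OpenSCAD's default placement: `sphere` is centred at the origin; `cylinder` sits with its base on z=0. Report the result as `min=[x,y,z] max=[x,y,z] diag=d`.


A = translate([7, -1, 7.2]) sphere(r=6.6) → bbox [0.4,-7.6,0.6] .. [13.6,5.6,13.8]
B = cylinder(h=3.3, r=7.2) → bbox [-7.2,-7.2,0] .. [7.2,7.2,3.3]
lo = A.lo+B.lo = [0.4-7.2, -7.6-7.2, 0.6+0] = [-6.800,-14.800,0.600]
hi = A.hi+B.hi = [13.6+7.2, 5.6+7.2, 13.8+3.3] = [20.800,12.800,17.100]
diag = √(27.6²+27.6²+16.5²) = √1795.77 = 42.377

min=[-6.800,-14.800,0.600] max=[20.800,12.800,17.100] diag=42.377


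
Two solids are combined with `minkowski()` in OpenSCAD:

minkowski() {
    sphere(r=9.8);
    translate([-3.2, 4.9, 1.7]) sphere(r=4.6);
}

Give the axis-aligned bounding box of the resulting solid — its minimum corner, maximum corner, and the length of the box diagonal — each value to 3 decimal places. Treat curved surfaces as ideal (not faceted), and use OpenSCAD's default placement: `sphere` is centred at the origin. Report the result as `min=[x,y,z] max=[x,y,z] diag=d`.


A = translate([-3.2, 4.9, 1.7]) sphere(r=4.6) → bbox [-7.8,0.3,-2.9] .. [1.4,9.5,6.3]
B = sphere(r=9.8) → bbox [-9.8,-9.8,-9.8] .. [9.8,9.8,9.8]
lo = A.lo+B.lo = [-7.8-9.8, 0.3-9.8, -2.9-9.8] = [-17.600,-9.500,-12.700]
hi = A.hi+B.hi = [1.4+9.8, 9.5+9.8, 6.3+9.8] = [11.200,19.300,16.100]
diag = √(28.8²+28.8²+28.8²) = √2488.32 = 49.883

min=[-17.600,-9.500,-12.700] max=[11.200,19.300,16.100] diag=49.883


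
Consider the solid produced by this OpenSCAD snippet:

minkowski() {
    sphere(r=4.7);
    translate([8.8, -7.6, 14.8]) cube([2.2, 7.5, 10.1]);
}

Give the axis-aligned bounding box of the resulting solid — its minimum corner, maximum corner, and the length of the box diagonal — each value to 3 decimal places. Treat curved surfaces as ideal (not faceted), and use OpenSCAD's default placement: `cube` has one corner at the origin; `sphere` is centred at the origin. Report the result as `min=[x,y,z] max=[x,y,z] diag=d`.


A = translate([8.8, -7.6, 14.8]) cube([2.2, 7.5, 10.1]) → bbox [8.8,-7.6,14.8] .. [11,-0.1,24.9]
B = sphere(r=4.7) → bbox [-4.7,-4.7,-4.7] .. [4.7,4.7,4.7]
lo = A.lo+B.lo = [8.8-4.7, -7.6-4.7, 14.8-4.7] = [4.100,-12.300,10.100]
hi = A.hi+B.hi = [11+4.7, -0.1+4.7, 24.9+4.7] = [15.700,4.600,29.600]
diag = √(11.6²+16.9²+19.5²) = √800.42 = 28.292

min=[4.100,-12.300,10.100] max=[15.700,4.600,29.600] diag=28.292


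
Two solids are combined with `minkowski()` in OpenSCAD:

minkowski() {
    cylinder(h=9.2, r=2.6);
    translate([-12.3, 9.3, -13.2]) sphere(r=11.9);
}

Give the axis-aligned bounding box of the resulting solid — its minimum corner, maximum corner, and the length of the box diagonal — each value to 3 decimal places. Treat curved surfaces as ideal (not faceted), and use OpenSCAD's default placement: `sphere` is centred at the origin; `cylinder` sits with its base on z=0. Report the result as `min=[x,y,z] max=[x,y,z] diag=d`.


A = translate([-12.3, 9.3, -13.2]) sphere(r=11.9) → bbox [-24.2,-2.6,-25.1] .. [-0.4,21.2,-1.3]
B = cylinder(h=9.2, r=2.6) → bbox [-2.6,-2.6,0] .. [2.6,2.6,9.2]
lo = A.lo+B.lo = [-24.2-2.6, -2.6-2.6, -25.1+0] = [-26.800,-5.200,-25.100]
hi = A.hi+B.hi = [-0.4+2.6, 21.2+2.6, -1.3+9.2] = [2.200,23.800,7.900]
diag = √(29²+29²+33²) = √2771 = 52.640

min=[-26.800,-5.200,-25.100] max=[2.200,23.800,7.900] diag=52.640


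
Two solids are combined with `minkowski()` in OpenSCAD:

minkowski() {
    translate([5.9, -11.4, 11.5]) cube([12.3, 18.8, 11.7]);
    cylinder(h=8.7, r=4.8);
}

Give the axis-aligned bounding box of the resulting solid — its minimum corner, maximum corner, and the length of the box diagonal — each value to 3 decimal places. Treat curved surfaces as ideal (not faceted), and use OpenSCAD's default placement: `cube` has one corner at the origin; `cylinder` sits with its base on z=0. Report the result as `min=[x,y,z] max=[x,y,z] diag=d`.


min=[1.100,-16.200,11.500] max=[23.000,12.200,31.900] diag=41.259

A = translate([5.9, -11.4, 11.5]) cube([12.3, 18.8, 11.7]) → bbox [5.9,-11.4,11.5] .. [18.2,7.4,23.2]
B = cylinder(h=8.7, r=4.8) → bbox [-4.8,-4.8,0] .. [4.8,4.8,8.7]
lo = A.lo+B.lo = [5.9-4.8, -11.4-4.8, 11.5+0] = [1.100,-16.200,11.500]
hi = A.hi+B.hi = [18.2+4.8, 7.4+4.8, 23.2+8.7] = [23.000,12.200,31.900]
diag = √(21.9²+28.4²+20.4²) = √1702.33 = 41.259


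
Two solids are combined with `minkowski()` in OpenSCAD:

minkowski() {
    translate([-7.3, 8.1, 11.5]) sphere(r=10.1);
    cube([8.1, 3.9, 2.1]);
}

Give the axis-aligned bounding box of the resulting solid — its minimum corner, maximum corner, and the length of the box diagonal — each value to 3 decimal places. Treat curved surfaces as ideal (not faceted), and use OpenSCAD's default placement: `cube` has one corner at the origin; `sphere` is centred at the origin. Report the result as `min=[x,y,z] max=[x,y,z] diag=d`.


min=[-17.400,-2.000,1.400] max=[10.900,22.100,23.700] diag=43.347

A = translate([-7.3, 8.1, 11.5]) sphere(r=10.1) → bbox [-17.4,-2,1.4] .. [2.8,18.2,21.6]
B = cube([8.1, 3.9, 2.1]) → bbox [0,0,0] .. [8.1,3.9,2.1]
lo = A.lo+B.lo = [-17.4+0, -2+0, 1.4+0] = [-17.400,-2.000,1.400]
hi = A.hi+B.hi = [2.8+8.1, 18.2+3.9, 21.6+2.1] = [10.900,22.100,23.700]
diag = √(28.3²+24.1²+22.3²) = √1878.99 = 43.347


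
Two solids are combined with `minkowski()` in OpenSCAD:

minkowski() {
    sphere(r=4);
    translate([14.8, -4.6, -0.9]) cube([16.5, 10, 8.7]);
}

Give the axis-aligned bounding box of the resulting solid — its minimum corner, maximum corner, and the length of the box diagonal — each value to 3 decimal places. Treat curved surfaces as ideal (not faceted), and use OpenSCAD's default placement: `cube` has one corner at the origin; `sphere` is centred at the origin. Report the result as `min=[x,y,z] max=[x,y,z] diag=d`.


A = translate([14.8, -4.6, -0.9]) cube([16.5, 10, 8.7]) → bbox [14.8,-4.6,-0.9] .. [31.3,5.4,7.8]
B = sphere(r=4) → bbox [-4,-4,-4] .. [4,4,4]
lo = A.lo+B.lo = [14.8-4, -4.6-4, -0.9-4] = [10.800,-8.600,-4.900]
hi = A.hi+B.hi = [31.3+4, 5.4+4, 7.8+4] = [35.300,9.400,11.800]
diag = √(24.5²+18²+16.7²) = √1203.14 = 34.686

min=[10.800,-8.600,-4.900] max=[35.300,9.400,11.800] diag=34.686


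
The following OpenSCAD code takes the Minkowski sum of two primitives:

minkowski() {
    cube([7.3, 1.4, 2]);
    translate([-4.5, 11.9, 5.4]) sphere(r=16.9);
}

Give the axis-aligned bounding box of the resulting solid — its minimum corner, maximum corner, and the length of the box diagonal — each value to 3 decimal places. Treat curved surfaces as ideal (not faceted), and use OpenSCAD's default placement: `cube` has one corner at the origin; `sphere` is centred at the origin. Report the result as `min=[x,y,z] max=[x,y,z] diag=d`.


A = translate([-4.5, 11.9, 5.4]) sphere(r=16.9) → bbox [-21.4,-5,-11.5] .. [12.4,28.8,22.3]
B = cube([7.3, 1.4, 2]) → bbox [0,0,0] .. [7.3,1.4,2]
lo = A.lo+B.lo = [-21.4+0, -5+0, -11.5+0] = [-21.400,-5.000,-11.500]
hi = A.hi+B.hi = [12.4+7.3, 28.8+1.4, 22.3+2] = [19.700,30.200,24.300]
diag = √(41.1²+35.2²+35.8²) = √4209.89 = 64.884

min=[-21.400,-5.000,-11.500] max=[19.700,30.200,24.300] diag=64.884


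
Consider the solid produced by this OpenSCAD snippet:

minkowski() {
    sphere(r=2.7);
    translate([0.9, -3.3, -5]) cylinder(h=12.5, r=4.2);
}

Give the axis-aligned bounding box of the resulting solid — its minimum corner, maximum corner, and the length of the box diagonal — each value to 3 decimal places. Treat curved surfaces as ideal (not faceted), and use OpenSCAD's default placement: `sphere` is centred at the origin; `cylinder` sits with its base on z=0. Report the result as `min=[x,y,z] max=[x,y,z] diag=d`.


A = translate([0.9, -3.3, -5]) cylinder(h=12.5, r=4.2) → bbox [-3.3,-7.5,-5] .. [5.1,0.9,7.5]
B = sphere(r=2.7) → bbox [-2.7,-2.7,-2.7] .. [2.7,2.7,2.7]
lo = A.lo+B.lo = [-3.3-2.7, -7.5-2.7, -5-2.7] = [-6.000,-10.200,-7.700]
hi = A.hi+B.hi = [5.1+2.7, 0.9+2.7, 7.5+2.7] = [7.800,3.600,10.200]
diag = √(13.8²+13.8²+17.9²) = √701.29 = 26.482

min=[-6.000,-10.200,-7.700] max=[7.800,3.600,10.200] diag=26.482


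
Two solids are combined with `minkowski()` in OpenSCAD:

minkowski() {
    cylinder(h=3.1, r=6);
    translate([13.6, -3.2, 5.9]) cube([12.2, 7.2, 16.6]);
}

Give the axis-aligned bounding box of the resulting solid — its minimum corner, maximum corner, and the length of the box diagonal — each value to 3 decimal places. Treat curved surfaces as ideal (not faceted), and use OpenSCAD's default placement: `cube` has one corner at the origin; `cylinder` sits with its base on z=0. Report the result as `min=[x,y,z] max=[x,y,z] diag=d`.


A = translate([13.6, -3.2, 5.9]) cube([12.2, 7.2, 16.6]) → bbox [13.6,-3.2,5.9] .. [25.8,4,22.5]
B = cylinder(h=3.1, r=6) → bbox [-6,-6,0] .. [6,6,3.1]
lo = A.lo+B.lo = [13.6-6, -3.2-6, 5.9+0] = [7.600,-9.200,5.900]
hi = A.hi+B.hi = [25.8+6, 4+6, 22.5+3.1] = [31.800,10.000,25.600]
diag = √(24.2²+19.2²+19.7²) = √1342.37 = 36.638

min=[7.600,-9.200,5.900] max=[31.800,10.000,25.600] diag=36.638


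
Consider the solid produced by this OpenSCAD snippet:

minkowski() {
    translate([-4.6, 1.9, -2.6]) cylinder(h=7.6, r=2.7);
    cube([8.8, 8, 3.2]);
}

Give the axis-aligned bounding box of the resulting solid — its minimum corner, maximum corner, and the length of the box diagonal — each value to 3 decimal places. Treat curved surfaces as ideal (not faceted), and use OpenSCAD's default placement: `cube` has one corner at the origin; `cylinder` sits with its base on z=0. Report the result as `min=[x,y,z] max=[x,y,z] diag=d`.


A = translate([-4.6, 1.9, -2.6]) cylinder(h=7.6, r=2.7) → bbox [-7.3,-0.8,-2.6] .. [-1.9,4.6,5]
B = cube([8.8, 8, 3.2]) → bbox [0,0,0] .. [8.8,8,3.2]
lo = A.lo+B.lo = [-7.3+0, -0.8+0, -2.6+0] = [-7.300,-0.800,-2.600]
hi = A.hi+B.hi = [-1.9+8.8, 4.6+8, 5+3.2] = [6.900,12.600,8.200]
diag = √(14.2²+13.4²+10.8²) = √497.84 = 22.312

min=[-7.300,-0.800,-2.600] max=[6.900,12.600,8.200] diag=22.312
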